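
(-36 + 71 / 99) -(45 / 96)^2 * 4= -916483 / 25344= -36.16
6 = 6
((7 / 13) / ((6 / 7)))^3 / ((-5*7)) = -16807 / 2372760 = -0.01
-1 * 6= -6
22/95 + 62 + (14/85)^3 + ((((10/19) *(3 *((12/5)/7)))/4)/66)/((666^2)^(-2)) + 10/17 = 362472460767849022/898464875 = 403435316.01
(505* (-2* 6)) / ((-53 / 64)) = 387840 / 53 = 7317.74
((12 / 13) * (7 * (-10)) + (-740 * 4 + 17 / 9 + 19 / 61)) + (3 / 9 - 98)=-3120.08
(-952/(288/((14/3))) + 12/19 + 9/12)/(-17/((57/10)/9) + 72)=-28819/92664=-0.31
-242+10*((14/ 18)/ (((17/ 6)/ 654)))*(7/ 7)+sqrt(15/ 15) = 26423/ 17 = 1554.29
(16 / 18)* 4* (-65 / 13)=-17.78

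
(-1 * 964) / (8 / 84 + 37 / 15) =-101220 / 269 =-376.28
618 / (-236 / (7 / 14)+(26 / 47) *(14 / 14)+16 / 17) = -246891 / 187967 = -1.31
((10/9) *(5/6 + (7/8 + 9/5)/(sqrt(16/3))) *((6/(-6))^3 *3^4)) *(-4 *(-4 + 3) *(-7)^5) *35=176473500 + 566479935 *sqrt(3)/4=421766507.22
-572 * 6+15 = -3417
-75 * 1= -75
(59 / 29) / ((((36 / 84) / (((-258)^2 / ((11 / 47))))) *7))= 61527324 / 319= 192875.62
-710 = -710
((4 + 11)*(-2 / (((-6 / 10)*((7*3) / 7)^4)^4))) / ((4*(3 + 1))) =-3125 / 9298091736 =-0.00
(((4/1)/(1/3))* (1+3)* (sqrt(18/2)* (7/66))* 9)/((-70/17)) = -1836/55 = -33.38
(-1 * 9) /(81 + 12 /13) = -39 /355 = -0.11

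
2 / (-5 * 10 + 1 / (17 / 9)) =-34 / 841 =-0.04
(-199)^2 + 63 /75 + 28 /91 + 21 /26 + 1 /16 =205935693 /5200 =39603.02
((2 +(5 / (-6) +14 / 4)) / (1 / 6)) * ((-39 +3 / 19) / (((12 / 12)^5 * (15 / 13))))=-89544 / 95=-942.57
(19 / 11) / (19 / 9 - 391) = -171 / 38500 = -0.00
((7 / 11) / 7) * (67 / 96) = 67 / 1056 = 0.06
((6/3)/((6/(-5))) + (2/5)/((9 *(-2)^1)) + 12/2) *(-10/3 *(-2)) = 776/27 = 28.74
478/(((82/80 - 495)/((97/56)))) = -231830/138313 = -1.68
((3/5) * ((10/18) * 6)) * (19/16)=2.38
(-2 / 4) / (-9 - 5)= 1 / 28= 0.04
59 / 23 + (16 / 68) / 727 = 729273 / 284257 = 2.57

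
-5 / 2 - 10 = -25 / 2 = -12.50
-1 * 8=-8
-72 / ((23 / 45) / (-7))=22680 / 23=986.09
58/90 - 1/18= 53/90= 0.59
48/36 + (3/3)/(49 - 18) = 127/93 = 1.37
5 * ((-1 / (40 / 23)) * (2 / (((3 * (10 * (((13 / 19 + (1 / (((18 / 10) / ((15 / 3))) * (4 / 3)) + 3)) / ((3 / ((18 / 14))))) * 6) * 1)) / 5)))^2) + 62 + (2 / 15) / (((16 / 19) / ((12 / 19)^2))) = 330326813347 / 5322554550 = 62.06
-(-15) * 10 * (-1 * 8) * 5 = -6000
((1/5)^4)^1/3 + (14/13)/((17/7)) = 183971/414375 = 0.44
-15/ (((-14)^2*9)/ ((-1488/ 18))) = 310/ 441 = 0.70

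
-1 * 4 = -4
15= 15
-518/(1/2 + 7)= -1036/15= -69.07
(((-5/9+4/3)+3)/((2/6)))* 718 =24412/3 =8137.33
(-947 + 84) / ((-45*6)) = 863 / 270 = 3.20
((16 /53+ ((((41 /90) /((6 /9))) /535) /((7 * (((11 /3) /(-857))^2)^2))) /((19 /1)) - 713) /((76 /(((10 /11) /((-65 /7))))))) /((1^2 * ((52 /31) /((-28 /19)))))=6696839962205365707 /211738862779358200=31.63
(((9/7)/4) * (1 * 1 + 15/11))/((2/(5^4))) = 237.42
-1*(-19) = 19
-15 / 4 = -3.75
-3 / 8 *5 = -15 / 8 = -1.88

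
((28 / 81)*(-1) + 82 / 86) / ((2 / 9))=2117 / 774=2.74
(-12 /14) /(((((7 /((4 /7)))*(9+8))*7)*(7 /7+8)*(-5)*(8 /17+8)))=1 /648270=0.00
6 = 6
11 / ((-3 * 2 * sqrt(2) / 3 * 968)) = -sqrt(2) / 352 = -0.00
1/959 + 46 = 44115/959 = 46.00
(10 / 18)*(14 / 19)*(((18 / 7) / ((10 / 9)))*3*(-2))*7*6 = -4536 / 19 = -238.74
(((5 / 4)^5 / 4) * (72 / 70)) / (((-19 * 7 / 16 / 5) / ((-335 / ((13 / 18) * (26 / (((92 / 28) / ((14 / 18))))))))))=17552953125 / 493415104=35.57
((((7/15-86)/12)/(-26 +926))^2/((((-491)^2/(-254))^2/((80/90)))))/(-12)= -26549769481/5147896121217733500000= -0.00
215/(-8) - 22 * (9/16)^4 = -952811/32768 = -29.08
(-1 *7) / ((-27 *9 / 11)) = 77 / 243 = 0.32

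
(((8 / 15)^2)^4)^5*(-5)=-1329227995784915872903807060280344576 / 22114664641880024284546379931271076202392578125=-0.00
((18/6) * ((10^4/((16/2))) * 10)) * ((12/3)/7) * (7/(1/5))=750000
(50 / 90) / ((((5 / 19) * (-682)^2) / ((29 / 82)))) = 551 / 343261512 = 0.00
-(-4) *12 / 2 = 24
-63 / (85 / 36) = -2268 / 85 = -26.68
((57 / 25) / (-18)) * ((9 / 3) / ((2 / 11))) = -2.09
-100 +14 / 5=-486 / 5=-97.20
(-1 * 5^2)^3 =-15625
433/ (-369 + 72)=-433/ 297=-1.46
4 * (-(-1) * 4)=16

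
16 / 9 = 1.78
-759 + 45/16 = -12099/16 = -756.19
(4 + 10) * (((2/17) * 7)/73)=196/1241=0.16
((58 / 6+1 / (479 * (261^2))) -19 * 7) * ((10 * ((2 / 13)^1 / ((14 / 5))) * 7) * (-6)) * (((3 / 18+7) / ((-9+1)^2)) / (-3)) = -4326188729675 / 40722188832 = -106.24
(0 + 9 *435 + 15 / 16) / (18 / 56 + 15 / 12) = 438585 / 176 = 2491.96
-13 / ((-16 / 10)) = 65 / 8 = 8.12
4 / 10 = 2 / 5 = 0.40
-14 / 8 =-7 / 4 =-1.75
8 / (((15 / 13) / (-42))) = -1456 / 5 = -291.20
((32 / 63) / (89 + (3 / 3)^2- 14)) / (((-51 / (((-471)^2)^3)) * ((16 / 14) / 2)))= -2503739563152.46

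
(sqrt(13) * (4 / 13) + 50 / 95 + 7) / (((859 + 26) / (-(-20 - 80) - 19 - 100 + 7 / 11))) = -2626 / 16815 - 808 * sqrt(13) / 126555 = -0.18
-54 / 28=-1.93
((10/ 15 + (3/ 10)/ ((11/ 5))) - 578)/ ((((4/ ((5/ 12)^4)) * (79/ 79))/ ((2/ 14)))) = -23809375/ 38320128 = -0.62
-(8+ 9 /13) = -113 /13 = -8.69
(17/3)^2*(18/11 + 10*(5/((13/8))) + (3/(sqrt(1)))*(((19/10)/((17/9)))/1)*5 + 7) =4504133/2574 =1749.86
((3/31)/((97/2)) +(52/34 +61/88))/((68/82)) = 410297291/152948048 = 2.68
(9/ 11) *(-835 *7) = -52605/ 11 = -4782.27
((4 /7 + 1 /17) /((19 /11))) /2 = 825 /4522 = 0.18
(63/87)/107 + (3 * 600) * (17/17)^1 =5585421/3103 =1800.01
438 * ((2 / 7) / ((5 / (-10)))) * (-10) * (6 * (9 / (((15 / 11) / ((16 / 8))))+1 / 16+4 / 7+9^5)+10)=886980043.22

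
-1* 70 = -70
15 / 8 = 1.88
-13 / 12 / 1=-13 / 12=-1.08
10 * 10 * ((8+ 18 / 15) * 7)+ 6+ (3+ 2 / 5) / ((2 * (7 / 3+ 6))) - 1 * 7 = 1609801 / 250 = 6439.20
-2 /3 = -0.67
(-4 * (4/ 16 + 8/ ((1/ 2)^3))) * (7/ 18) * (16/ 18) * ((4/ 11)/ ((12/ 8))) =-57568/ 2673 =-21.54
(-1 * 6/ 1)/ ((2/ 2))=-6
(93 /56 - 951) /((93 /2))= -17721 /868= -20.42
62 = 62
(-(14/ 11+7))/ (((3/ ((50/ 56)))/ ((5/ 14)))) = -1625/ 1848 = -0.88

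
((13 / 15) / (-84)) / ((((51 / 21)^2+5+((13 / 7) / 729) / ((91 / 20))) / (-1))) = 7371 / 7786120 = 0.00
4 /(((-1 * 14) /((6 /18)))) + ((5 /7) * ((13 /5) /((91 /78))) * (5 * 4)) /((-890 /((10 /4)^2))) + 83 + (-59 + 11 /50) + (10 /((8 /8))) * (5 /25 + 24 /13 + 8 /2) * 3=1745740219 /8503950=205.29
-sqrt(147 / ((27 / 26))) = -7 * sqrt(26) / 3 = -11.90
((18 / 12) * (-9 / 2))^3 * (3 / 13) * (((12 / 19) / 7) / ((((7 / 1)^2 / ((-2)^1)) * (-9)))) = -19683 / 677768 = -0.03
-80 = -80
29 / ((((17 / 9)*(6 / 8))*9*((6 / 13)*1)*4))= 1.23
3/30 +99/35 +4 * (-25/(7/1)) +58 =653/14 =46.64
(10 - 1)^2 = 81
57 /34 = 1.68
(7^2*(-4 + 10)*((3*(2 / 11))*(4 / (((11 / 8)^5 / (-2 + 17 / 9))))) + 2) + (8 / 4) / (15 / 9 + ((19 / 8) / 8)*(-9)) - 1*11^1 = -25.49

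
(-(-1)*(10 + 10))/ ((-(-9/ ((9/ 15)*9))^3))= 108/ 25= 4.32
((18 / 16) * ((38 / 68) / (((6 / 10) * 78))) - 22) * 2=-155489 / 3536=-43.97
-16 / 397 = -0.04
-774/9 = -86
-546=-546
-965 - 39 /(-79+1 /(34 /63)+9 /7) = -17413793 /18055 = -964.49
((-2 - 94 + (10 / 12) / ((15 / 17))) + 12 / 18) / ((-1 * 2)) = 1699 / 36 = 47.19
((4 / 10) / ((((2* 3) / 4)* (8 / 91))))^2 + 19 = 25381 / 900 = 28.20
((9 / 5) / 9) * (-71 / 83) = -71 / 415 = -0.17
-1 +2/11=-9/11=-0.82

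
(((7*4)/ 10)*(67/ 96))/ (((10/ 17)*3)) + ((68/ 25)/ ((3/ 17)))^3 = 49448690687/ 13500000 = 3662.87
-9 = -9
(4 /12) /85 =1 /255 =0.00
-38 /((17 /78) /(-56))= 9763.76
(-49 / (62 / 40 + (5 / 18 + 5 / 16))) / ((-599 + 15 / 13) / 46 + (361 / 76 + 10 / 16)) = 1223040 / 407159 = 3.00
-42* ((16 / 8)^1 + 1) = -126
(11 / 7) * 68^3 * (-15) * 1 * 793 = -41141855040 / 7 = -5877407862.86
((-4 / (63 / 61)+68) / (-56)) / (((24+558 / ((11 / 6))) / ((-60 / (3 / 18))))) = 55550 / 44247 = 1.26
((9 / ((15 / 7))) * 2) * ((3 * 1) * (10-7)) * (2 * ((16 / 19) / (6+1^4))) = 1728 / 95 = 18.19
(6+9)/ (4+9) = 15/ 13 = 1.15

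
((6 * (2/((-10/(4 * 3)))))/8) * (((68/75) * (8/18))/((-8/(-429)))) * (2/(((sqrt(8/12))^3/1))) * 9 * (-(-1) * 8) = -525096 * sqrt(6)/125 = -10289.74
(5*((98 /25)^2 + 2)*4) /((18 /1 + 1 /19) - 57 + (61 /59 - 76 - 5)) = -8111556 /2777125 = -2.92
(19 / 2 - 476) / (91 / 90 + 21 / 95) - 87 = -981024 / 2107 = -465.60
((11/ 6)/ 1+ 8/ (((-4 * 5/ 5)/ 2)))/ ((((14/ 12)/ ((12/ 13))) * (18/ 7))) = -2/ 3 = -0.67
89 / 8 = 11.12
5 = 5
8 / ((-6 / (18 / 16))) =-3 / 2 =-1.50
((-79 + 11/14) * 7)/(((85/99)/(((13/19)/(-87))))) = 93951/18734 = 5.01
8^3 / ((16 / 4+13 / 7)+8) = 3584 / 97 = 36.95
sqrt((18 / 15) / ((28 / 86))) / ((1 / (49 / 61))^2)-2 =-2 + 343*sqrt(4515) / 18605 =-0.76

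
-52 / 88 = -13 / 22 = -0.59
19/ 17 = 1.12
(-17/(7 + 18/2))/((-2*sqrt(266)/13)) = 221*sqrt(266)/8512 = 0.42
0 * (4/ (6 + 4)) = 0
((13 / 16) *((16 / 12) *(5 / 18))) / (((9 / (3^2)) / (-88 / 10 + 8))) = -13 / 54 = -0.24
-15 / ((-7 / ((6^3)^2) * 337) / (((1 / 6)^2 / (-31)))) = -19440 / 73129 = -0.27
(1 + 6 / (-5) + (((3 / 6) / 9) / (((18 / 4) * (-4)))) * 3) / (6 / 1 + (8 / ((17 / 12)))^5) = -160443841 / 4407612903720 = -0.00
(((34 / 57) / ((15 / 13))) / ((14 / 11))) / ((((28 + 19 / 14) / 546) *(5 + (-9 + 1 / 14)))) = -1126216 / 585675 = -1.92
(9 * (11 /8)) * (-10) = -495 /4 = -123.75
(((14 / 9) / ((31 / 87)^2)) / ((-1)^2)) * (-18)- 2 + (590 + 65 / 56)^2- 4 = 1052516624097 / 3013696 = 349244.46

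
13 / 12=1.08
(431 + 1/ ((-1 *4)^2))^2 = 47568609/ 256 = 185814.88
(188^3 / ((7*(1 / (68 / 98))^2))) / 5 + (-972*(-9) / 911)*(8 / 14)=6998030476912 / 76555885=91410.74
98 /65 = 1.51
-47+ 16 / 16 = -46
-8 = -8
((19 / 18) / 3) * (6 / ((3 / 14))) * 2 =532 / 27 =19.70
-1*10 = -10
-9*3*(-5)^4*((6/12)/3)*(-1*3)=16875/2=8437.50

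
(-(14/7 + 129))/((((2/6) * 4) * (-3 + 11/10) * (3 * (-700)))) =-131/5320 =-0.02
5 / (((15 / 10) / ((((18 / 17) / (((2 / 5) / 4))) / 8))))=75 / 17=4.41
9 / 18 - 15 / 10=-1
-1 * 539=-539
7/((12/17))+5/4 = 67/6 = 11.17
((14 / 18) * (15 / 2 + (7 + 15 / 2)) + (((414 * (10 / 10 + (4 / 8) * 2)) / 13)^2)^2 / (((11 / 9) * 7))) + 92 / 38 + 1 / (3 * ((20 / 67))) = 14467537765196623 / 7521253740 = 1923554.01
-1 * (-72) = 72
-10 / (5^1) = -2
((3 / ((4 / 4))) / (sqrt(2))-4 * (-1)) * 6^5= 11664 * sqrt(2)+ 31104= 47599.39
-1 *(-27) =27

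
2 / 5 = 0.40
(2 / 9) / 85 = 2 / 765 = 0.00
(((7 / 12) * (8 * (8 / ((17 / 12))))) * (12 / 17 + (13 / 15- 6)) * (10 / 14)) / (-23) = 72256 / 19941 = 3.62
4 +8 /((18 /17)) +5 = 149 /9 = 16.56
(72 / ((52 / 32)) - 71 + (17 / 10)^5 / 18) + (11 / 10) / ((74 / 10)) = -22298548783 / 865800000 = -25.75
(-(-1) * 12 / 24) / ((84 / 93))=31 / 56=0.55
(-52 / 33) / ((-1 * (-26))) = -2 / 33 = -0.06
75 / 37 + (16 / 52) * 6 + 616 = 298159 / 481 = 619.87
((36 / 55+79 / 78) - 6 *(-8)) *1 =213073 / 4290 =49.67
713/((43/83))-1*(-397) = 76250/43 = 1773.26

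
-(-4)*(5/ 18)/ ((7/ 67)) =670/ 63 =10.63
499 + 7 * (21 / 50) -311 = 9547 / 50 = 190.94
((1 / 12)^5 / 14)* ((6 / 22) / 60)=1 / 766402560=0.00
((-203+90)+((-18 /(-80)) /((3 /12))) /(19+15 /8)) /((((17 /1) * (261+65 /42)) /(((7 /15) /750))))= -4621631 /293490496875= -0.00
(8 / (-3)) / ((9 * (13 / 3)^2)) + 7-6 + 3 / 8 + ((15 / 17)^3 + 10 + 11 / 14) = 12.83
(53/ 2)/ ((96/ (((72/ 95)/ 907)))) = 159/ 689320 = 0.00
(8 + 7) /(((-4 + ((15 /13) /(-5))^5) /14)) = -52.49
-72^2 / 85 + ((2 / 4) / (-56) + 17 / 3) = -55.33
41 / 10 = 4.10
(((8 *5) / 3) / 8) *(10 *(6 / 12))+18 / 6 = 34 / 3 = 11.33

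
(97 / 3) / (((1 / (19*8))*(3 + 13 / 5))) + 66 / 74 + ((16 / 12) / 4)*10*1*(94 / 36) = 6204292 / 6993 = 887.21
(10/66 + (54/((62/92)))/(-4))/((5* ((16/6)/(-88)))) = 20338/155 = 131.21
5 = 5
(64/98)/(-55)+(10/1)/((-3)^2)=26662/24255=1.10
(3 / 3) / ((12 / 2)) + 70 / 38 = 229 / 114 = 2.01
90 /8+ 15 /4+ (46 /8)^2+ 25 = 1169 /16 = 73.06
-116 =-116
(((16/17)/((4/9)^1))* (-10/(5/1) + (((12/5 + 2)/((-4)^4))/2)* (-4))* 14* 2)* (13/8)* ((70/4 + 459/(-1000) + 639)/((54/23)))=-297961357421/5440000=-54772.31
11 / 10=1.10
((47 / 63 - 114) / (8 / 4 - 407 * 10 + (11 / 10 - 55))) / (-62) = -35675 / 80500707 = -0.00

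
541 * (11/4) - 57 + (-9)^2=6047/4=1511.75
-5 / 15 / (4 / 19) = -19 / 12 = -1.58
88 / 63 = 1.40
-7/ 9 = -0.78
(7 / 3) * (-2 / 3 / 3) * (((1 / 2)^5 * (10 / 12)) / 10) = -7 / 5184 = -0.00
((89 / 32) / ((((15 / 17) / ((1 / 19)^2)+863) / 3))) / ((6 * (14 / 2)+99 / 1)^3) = 0.00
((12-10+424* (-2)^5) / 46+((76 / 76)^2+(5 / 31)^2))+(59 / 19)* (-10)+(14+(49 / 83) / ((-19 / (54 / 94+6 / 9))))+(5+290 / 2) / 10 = -1454660983421 / 4914756771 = -295.98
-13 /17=-0.76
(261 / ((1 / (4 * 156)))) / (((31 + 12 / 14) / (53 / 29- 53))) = -58339008 / 223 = -261609.90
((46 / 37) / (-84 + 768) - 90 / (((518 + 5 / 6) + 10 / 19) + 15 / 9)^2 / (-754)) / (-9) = -3399857733991 / 16830545840943822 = -0.00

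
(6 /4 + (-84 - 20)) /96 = -1.07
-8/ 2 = -4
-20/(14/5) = -50/7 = -7.14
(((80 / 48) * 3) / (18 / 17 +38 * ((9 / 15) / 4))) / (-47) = -850 / 54003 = -0.02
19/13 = 1.46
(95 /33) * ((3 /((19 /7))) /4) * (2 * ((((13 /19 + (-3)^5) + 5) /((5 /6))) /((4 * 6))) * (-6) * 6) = 284067 /418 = 679.59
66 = 66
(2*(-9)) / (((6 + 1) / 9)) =-23.14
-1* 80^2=-6400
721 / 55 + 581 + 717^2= 28307571 / 55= 514683.11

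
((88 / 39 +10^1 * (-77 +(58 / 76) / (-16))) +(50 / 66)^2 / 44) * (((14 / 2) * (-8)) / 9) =254574028373 / 53258634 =4779.96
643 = 643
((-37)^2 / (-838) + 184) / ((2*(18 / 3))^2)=50941 / 40224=1.27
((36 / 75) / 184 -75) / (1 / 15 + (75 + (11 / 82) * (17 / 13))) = -137908953 / 138358915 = -1.00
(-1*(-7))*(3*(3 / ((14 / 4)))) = 18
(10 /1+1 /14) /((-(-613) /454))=32007 /4291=7.46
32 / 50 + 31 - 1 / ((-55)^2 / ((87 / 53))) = 5072596 / 160325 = 31.64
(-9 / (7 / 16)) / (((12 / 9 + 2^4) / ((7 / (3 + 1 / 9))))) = -243 / 91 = -2.67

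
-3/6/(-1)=1/2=0.50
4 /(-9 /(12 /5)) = -16 /15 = -1.07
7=7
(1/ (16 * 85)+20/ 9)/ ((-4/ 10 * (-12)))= 27209/ 58752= 0.46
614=614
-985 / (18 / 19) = -18715 / 18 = -1039.72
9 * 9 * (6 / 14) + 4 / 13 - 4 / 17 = 53815 / 1547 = 34.79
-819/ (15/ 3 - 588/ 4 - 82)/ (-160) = -117/ 5120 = -0.02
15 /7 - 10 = -55 /7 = -7.86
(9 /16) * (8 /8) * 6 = 27 /8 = 3.38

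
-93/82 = -1.13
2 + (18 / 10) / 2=2.90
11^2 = 121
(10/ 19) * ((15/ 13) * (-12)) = -1800/ 247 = -7.29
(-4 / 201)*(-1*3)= 4 / 67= 0.06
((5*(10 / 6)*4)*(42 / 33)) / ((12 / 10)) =35.35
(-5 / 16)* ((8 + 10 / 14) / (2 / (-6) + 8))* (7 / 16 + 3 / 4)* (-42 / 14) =1.27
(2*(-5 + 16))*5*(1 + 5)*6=3960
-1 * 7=-7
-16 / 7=-2.29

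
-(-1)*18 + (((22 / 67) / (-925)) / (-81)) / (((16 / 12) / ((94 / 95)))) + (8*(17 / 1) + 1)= 24639711142 / 158965875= 155.00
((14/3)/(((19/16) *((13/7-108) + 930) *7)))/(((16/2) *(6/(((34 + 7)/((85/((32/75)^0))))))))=574/83823345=0.00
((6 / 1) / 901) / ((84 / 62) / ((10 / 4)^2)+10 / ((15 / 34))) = 0.00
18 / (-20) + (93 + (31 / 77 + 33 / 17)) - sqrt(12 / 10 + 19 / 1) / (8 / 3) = 1236269 / 13090 - 3 * sqrt(505) / 40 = 92.76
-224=-224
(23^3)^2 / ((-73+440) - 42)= 148035889 / 325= 455495.04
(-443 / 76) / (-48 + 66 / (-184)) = 10189 / 84531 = 0.12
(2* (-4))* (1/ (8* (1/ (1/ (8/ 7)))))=-7/ 8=-0.88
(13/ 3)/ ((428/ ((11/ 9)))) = 143/ 11556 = 0.01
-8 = -8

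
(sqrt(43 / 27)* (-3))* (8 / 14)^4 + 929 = 929 - 256* sqrt(129) / 7203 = 928.60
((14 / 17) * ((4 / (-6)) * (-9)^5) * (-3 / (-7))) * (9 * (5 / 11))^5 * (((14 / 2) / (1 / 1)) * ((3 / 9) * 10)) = 1016978783625000 / 2737867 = 371449301.09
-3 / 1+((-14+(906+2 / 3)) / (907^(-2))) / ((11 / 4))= 8812215989 / 33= 267036848.15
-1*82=-82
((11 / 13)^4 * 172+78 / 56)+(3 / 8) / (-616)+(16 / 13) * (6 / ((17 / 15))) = 229890963949 / 2392726336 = 96.08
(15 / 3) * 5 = 25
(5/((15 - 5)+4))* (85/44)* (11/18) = 425/1008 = 0.42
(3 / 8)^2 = 9 / 64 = 0.14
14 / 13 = 1.08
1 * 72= 72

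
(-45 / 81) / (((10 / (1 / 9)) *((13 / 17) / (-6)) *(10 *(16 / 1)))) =17 / 56160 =0.00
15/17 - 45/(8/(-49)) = 276.51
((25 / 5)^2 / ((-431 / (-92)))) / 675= 92 / 11637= 0.01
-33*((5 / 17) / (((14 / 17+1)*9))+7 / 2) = -21593 / 186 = -116.09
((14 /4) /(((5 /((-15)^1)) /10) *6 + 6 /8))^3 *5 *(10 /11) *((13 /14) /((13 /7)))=585.68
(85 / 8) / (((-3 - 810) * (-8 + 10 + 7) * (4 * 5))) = -17 / 234144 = -0.00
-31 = -31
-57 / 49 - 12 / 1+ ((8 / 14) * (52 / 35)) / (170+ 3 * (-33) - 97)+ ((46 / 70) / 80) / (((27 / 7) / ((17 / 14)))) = -13963823 / 1058400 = -13.19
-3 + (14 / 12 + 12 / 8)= -1 / 3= -0.33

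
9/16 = 0.56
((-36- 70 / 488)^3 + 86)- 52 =-685401706603 / 14526784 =-47181.93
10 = 10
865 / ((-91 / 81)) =-70065 / 91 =-769.95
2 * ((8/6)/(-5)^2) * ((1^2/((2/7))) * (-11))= -308/75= -4.11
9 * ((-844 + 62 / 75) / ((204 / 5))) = -31619 / 170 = -185.99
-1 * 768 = -768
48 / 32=3 / 2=1.50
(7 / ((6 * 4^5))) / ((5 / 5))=7 / 6144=0.00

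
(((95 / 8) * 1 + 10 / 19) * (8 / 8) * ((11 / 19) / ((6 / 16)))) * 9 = 62205 / 361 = 172.31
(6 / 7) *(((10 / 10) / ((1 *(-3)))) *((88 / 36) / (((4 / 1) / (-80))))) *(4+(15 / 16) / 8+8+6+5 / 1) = 162745 / 504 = 322.91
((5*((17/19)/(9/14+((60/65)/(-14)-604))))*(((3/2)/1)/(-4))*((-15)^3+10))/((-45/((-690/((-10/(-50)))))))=-427607375/596182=-717.24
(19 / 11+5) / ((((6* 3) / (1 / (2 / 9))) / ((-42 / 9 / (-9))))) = 259 / 297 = 0.87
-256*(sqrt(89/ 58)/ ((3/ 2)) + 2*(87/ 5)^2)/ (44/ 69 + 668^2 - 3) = -267397632/ 769732325 - 5888*sqrt(5162)/ 892889497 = -0.35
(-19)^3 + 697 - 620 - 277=-7059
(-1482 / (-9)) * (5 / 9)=2470 / 27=91.48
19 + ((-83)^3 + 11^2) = -571647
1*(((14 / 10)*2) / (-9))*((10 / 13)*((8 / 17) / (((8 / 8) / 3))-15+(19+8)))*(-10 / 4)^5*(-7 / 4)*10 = -14546875 / 2652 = -5485.25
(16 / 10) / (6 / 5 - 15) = -8 / 69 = -0.12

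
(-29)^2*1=841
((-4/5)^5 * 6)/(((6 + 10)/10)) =-768/625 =-1.23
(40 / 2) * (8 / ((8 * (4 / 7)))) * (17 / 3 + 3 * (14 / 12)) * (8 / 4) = 1925 / 3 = 641.67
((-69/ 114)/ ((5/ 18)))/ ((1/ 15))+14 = -355/ 19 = -18.68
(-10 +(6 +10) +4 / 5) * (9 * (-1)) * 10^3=-61200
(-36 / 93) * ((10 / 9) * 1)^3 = -4000 / 7533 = -0.53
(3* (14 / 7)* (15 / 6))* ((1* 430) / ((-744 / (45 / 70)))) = -9675 / 1736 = -5.57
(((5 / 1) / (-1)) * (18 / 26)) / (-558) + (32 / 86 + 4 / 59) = 912181 / 2044822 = 0.45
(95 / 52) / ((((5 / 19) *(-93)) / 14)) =-2527 / 2418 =-1.05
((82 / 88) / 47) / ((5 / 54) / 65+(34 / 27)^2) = 388557 / 31105822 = 0.01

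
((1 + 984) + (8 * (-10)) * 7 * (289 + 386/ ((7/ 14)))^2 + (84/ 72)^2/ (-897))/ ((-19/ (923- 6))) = 18667338198290033/ 613548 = 30425228667.18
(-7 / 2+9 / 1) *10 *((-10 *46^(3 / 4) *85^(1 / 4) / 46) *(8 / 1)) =-2200 *46^(3 / 4) *85^(1 / 4) / 23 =-5130.01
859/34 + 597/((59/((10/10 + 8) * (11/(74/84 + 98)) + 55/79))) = 27931672553/658142522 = 42.44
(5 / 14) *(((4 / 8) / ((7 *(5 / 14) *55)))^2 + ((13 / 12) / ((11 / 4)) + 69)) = 15743753 / 635250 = 24.78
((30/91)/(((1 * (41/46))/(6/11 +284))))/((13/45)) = 194373000/533533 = 364.31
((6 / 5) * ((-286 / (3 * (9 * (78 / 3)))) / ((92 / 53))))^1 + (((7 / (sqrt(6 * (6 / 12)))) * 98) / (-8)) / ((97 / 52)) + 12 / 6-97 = -197233 / 2070-4459 * sqrt(3) / 291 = -121.82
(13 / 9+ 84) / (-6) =-769 / 54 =-14.24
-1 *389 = -389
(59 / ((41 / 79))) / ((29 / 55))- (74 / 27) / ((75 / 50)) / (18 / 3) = 215.30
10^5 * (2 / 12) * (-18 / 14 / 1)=-150000 / 7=-21428.57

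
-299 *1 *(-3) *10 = 8970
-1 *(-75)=75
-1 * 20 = -20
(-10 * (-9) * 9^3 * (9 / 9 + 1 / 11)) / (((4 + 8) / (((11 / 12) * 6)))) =32805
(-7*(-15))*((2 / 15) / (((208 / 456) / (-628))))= -250572 / 13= -19274.77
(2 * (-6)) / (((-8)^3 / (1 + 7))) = 3 / 16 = 0.19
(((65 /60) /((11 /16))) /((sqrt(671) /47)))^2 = 5973136 /730719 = 8.17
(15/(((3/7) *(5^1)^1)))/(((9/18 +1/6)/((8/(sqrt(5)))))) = 84 *sqrt(5)/5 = 37.57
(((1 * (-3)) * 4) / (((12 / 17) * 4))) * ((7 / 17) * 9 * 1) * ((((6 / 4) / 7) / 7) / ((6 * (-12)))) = 3 / 448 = 0.01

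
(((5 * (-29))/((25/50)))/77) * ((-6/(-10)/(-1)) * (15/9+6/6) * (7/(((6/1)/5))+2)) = 10904/231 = 47.20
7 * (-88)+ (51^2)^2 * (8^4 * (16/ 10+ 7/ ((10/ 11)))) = 1288527240184/ 5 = 257705448036.80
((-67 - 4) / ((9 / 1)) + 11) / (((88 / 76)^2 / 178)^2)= 7225908487 / 131769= 54837.70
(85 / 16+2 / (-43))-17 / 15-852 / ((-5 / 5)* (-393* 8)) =5220659 / 1351920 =3.86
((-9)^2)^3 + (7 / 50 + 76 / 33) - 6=531437.44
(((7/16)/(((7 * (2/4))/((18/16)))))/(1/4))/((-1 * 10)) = -9/160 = -0.06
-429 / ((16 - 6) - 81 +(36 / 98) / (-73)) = 1534533 / 253985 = 6.04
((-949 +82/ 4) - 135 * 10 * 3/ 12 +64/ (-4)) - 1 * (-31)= -1251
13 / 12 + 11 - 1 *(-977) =11869 / 12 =989.08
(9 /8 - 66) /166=-519 /1328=-0.39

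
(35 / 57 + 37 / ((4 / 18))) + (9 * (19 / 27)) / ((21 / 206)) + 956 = 2837467 / 2394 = 1185.24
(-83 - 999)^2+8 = 1170732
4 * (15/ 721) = 60/ 721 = 0.08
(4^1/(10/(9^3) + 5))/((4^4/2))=729/116960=0.01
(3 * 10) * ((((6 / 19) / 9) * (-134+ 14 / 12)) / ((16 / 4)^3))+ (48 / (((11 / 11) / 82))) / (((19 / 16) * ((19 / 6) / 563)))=20422285373 / 34656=589285.70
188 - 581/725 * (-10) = 28422/145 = 196.01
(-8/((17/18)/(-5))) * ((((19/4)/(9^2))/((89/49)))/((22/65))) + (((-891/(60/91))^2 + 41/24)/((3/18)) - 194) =10956701.23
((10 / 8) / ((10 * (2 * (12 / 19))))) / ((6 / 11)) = 209 / 1152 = 0.18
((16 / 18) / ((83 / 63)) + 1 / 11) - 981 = -894954 / 913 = -980.23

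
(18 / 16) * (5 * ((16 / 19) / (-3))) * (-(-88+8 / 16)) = -2625 / 19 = -138.16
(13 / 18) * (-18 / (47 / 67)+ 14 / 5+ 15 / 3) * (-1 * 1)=18187 / 1410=12.90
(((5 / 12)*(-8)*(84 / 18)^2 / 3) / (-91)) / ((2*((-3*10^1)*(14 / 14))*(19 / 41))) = -574 / 60021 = -0.01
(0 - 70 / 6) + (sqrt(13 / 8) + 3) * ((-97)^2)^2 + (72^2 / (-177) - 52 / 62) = 88529281 * sqrt(26) / 4 + 1457280265220 / 5487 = 378440934.04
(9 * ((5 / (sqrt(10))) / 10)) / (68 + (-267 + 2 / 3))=-27 * sqrt(10) / 11900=-0.01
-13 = -13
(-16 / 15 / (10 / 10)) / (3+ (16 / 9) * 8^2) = -48 / 5255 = -0.01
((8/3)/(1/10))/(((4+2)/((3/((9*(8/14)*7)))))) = 0.37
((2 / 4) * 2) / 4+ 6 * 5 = 121 / 4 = 30.25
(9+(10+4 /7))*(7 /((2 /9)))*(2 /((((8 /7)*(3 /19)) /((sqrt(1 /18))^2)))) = 18221 /48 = 379.60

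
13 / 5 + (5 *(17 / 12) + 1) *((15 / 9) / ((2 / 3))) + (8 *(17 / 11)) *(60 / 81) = 379763 / 11880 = 31.97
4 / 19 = 0.21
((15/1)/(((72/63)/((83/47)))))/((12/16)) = 30.90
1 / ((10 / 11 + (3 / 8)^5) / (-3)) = -1081344 / 330353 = -3.27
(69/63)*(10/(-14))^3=-2875/7203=-0.40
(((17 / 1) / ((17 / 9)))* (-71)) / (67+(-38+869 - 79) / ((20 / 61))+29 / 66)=-210870 / 779143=-0.27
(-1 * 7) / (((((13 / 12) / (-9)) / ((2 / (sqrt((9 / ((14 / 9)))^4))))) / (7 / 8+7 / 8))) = 19208 / 3159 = 6.08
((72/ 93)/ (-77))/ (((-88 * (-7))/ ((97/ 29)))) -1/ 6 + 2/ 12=-291/ 5330171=-0.00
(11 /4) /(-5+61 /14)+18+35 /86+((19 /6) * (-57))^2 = 50456099 /1548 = 32594.38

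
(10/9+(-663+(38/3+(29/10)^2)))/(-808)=576731/727200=0.79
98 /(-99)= -98 /99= -0.99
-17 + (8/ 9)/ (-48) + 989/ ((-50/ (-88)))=2326889/ 1350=1723.62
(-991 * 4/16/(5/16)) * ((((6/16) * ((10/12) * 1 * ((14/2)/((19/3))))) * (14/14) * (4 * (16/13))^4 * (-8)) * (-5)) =-3491506421760/542659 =-6434070.79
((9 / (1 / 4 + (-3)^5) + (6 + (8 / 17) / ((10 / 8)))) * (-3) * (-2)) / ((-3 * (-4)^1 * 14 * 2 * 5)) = 37373 / 1650700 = 0.02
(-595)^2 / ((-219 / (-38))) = 13452950 / 219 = 61429.00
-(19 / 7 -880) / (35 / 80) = 98256 / 49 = 2005.22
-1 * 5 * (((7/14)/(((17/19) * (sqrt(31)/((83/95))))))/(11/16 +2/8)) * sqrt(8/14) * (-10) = 2656 * sqrt(217)/11067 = 3.54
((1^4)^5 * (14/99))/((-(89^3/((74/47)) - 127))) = -0.00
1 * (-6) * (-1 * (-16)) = -96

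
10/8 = 5/4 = 1.25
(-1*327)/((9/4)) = -436/3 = -145.33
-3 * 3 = -9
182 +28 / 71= 12950 / 71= 182.39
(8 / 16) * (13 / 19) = 13 / 38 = 0.34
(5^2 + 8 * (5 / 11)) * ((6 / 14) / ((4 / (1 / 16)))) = 135 / 704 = 0.19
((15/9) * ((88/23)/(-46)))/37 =-220/58719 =-0.00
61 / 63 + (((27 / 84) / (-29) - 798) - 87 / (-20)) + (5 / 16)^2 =-1853531369 / 2338560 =-792.60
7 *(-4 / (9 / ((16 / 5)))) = -448 / 45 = -9.96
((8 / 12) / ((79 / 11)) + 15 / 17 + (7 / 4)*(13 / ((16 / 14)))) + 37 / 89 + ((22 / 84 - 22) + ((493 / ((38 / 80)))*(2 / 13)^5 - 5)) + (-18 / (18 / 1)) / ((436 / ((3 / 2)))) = -330739045164586511 / 61763536161049632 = -5.35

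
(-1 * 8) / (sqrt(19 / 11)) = -8 * sqrt(209) / 19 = -6.09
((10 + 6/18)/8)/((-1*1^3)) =-31/24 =-1.29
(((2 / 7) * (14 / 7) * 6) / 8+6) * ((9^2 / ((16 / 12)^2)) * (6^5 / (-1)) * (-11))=175375530 / 7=25053647.14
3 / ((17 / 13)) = 39 / 17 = 2.29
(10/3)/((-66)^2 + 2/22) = 110/143751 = 0.00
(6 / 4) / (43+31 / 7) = 21 / 664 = 0.03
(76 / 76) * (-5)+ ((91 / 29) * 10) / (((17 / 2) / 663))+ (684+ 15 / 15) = 90700 / 29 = 3127.59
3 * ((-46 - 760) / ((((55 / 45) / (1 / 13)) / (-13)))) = 21762 / 11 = 1978.36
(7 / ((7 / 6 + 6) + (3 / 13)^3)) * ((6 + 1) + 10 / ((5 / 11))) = 382278 / 13519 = 28.28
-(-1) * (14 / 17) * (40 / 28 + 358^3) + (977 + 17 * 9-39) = 37786855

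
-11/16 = -0.69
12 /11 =1.09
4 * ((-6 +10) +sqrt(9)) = 28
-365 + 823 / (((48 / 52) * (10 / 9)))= 437.42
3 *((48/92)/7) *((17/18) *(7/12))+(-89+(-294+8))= -51733/138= -374.88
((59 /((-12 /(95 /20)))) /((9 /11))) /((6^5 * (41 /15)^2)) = -308275 /627429888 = -0.00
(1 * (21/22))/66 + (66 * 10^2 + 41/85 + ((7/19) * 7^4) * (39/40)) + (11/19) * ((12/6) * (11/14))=81678932381/10943240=7463.87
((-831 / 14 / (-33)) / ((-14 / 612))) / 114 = -0.69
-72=-72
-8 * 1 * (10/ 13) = -80/ 13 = -6.15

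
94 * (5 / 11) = 470 / 11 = 42.73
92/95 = 0.97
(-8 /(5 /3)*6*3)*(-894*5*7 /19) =2703456 /19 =142287.16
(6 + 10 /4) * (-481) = -8177 /2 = -4088.50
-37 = -37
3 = 3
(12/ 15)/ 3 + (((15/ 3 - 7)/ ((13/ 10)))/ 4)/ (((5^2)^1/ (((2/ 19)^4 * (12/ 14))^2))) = 8654823720164/ 32455588971351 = 0.27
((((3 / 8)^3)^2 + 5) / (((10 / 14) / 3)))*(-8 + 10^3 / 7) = 232126473 / 81920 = 2833.58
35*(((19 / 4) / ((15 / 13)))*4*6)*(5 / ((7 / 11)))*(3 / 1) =81510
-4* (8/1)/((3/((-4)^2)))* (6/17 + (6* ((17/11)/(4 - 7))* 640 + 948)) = 98599936/561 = 175757.46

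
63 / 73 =0.86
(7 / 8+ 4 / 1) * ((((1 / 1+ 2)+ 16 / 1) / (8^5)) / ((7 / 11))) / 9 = 2717 / 5505024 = 0.00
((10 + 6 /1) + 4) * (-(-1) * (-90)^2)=162000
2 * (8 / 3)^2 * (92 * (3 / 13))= 11776 / 39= 301.95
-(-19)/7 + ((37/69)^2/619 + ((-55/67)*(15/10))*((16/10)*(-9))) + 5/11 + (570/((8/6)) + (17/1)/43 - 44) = 529284296430397/1307533454766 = 404.80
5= 5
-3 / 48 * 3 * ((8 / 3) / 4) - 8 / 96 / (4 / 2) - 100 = -601 / 6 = -100.17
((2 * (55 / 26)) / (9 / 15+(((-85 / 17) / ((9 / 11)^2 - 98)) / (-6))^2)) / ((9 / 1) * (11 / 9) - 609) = -686553758550 / 58231865539159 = -0.01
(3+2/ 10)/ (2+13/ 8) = 0.88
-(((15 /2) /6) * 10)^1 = -25 /2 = -12.50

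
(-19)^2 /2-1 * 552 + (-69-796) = -2473 /2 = -1236.50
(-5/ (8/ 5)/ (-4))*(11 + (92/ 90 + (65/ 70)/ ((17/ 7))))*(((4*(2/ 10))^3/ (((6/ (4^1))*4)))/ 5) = 18979/ 114750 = 0.17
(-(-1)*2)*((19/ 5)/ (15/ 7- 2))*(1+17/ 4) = 2793/ 10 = 279.30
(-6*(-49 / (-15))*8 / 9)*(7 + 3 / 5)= -29792 / 225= -132.41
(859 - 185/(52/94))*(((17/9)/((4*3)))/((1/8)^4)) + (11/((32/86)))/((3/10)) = 949987553/2808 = 338314.66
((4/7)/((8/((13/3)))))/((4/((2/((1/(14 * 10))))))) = 65/3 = 21.67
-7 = -7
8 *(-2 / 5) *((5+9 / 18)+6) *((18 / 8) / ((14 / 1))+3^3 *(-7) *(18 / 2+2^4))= 6085593 / 35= 173874.09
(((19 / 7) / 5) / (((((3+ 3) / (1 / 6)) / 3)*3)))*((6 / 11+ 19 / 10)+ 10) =26011 / 138600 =0.19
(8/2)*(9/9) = 4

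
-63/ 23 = -2.74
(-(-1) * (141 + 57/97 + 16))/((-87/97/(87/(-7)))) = 15286/7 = 2183.71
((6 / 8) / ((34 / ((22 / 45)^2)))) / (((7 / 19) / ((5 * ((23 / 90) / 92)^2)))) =2299 / 4164048000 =0.00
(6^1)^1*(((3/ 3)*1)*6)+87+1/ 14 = 1723/ 14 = 123.07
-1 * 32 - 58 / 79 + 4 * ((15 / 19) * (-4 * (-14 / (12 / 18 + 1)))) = 110130 / 1501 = 73.37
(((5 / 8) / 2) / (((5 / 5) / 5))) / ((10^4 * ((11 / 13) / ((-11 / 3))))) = -13 / 19200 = -0.00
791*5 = 3955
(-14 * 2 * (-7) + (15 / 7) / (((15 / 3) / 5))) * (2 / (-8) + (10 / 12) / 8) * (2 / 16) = -1387 / 384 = -3.61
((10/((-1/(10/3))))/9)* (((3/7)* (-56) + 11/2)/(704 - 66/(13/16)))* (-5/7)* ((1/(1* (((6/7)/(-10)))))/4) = 300625/1311552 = 0.23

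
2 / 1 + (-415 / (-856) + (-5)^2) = 23527 / 856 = 27.48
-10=-10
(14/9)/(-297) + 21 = 56119/2673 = 20.99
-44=-44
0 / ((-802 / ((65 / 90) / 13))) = 0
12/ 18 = 2/ 3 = 0.67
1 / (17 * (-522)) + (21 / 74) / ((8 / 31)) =2888191 / 2626704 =1.10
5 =5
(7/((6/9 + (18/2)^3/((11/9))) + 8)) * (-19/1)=-231/1051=-0.22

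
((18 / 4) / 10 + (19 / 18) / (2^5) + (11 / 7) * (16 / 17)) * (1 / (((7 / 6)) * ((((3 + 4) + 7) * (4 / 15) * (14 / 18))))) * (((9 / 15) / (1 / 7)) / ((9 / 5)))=2017227 / 1492736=1.35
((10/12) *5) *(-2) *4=-100/3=-33.33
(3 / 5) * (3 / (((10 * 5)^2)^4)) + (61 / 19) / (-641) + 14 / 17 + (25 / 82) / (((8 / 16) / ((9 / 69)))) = 34245603906251757173941 / 38133115039062500000000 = 0.90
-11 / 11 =-1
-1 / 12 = -0.08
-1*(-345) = 345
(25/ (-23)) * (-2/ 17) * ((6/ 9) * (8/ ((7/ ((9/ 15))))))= 160/ 2737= 0.06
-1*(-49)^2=-2401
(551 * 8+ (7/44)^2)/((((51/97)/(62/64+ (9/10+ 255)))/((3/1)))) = 34021418846011/5265920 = 6460679.02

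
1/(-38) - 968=-36785/38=-968.03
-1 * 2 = -2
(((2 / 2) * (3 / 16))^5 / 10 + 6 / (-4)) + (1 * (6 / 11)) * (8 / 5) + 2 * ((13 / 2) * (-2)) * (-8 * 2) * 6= 287824677489 / 115343360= 2495.37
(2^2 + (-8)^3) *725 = -368300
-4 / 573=-0.01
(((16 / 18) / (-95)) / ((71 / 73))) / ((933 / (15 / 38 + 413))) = -4587028 / 1076117535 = -0.00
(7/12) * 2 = 7/6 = 1.17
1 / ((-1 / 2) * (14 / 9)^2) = -81 / 98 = -0.83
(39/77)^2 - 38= -223781/5929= -37.74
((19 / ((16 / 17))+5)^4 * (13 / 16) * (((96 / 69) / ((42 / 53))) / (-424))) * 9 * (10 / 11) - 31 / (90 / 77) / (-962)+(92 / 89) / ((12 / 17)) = -9907039682127139007 / 894347052318720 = -11077.40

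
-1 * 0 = 0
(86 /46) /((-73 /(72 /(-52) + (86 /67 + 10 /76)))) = -43473 /55571542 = -0.00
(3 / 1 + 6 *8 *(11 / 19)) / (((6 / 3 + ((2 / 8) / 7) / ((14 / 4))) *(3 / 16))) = 81.69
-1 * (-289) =289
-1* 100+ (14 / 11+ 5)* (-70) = -5930 / 11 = -539.09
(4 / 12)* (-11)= -11 / 3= -3.67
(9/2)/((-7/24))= -108/7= -15.43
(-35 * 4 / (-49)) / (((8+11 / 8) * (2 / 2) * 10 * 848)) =1 / 27825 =0.00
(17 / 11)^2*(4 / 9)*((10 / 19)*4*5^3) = 5780000 / 20691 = 279.35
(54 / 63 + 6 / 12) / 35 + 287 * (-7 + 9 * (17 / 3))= 6187739 / 490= 12628.04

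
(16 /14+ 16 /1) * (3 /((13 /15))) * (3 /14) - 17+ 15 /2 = 4097 /1274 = 3.22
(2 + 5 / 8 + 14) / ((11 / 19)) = 2527 / 88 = 28.72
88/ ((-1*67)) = -88/ 67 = -1.31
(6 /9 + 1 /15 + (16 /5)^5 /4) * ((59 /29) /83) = 46805113 /22565625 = 2.07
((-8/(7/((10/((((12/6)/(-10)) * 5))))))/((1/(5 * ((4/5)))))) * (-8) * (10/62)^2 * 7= -64000/961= -66.60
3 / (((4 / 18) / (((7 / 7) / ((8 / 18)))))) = 243 / 8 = 30.38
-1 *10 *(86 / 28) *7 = -215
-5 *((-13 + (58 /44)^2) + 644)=-1531225 /484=-3163.69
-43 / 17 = -2.53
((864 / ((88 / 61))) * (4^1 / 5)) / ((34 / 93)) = 1225368 / 935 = 1310.55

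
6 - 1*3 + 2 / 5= 17 / 5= 3.40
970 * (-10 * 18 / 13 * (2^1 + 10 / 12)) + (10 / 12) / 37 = -109823335 / 2886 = -38053.82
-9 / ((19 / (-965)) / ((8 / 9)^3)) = 494080 / 1539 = 321.04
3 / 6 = 1 / 2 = 0.50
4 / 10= 2 / 5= 0.40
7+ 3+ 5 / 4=45 / 4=11.25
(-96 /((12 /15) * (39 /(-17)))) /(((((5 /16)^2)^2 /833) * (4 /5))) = 1856110592 /325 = 5711109.51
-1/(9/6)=-2/3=-0.67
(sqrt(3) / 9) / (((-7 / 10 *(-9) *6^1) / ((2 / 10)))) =sqrt(3) / 1701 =0.00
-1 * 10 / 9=-10 / 9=-1.11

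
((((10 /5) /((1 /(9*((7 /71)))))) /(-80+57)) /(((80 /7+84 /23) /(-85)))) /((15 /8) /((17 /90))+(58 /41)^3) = 87839125290 /2576739074227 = 0.03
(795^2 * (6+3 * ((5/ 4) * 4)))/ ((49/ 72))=136517400/ 7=19502485.71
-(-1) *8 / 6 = 1.33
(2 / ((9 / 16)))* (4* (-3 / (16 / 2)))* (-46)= 736 / 3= 245.33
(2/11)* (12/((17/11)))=24/17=1.41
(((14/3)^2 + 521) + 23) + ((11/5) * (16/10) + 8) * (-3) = 119524/225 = 531.22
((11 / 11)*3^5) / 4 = 243 / 4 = 60.75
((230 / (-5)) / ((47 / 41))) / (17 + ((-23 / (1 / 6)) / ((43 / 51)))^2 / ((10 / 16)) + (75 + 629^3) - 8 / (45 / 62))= -156924630 / 973361481789043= -0.00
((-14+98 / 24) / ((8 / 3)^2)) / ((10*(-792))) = 119 / 675840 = 0.00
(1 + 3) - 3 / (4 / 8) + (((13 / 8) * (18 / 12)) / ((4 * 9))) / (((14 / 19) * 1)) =-5129 / 2688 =-1.91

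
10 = 10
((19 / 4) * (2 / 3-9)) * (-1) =475 / 12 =39.58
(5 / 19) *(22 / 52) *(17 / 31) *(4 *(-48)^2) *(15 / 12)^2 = 6732000 / 7657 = 879.20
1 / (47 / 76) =1.62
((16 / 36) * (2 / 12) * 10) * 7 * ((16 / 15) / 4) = 112 / 81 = 1.38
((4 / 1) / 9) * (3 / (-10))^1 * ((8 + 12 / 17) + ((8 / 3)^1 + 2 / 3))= -1228 / 765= -1.61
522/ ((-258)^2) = 29/ 3698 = 0.01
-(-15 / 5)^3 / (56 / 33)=891 / 56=15.91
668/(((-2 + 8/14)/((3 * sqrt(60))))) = -14028 * sqrt(15)/5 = -10866.04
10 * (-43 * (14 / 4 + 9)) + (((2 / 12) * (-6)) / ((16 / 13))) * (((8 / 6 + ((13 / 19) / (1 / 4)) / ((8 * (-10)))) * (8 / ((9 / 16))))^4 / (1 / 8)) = -33022065919093357199 / 43286201600625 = -762877.42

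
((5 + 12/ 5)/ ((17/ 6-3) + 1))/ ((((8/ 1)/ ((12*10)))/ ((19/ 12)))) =2109/ 10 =210.90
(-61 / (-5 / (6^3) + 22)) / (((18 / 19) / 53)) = -737124 / 4747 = -155.28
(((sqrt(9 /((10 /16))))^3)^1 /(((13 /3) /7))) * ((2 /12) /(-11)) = -1512 * sqrt(10) /3575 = -1.34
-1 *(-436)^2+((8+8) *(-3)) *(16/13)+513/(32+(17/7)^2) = -1530068977/8047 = -190141.54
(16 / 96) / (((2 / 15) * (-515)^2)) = 0.00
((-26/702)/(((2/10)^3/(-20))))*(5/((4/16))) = 50000/27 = 1851.85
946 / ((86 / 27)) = 297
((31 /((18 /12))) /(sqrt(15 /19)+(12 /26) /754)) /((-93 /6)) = -1.50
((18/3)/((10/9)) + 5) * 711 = 7394.40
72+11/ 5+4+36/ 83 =32633/ 415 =78.63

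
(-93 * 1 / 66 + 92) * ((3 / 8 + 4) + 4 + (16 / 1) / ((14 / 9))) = 189335 / 112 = 1690.49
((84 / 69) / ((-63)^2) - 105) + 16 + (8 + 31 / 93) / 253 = -12762370 / 143451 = -88.97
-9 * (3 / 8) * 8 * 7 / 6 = -63 / 2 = -31.50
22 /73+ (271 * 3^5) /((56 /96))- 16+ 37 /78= 4498996975 /39858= 112875.63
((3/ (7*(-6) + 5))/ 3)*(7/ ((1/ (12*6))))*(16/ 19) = -8064/ 703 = -11.47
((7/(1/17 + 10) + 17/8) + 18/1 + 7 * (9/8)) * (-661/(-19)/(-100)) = -3243527/324900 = -9.98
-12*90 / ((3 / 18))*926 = -6000480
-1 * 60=-60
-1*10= -10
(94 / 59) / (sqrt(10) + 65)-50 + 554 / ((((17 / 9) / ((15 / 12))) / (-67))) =-41622615587 / 1691058-94 * sqrt(10) / 248685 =-24613.36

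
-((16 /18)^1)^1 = -8 /9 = -0.89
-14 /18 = -7 /9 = -0.78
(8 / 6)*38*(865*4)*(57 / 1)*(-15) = -149887200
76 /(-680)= -19 /170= -0.11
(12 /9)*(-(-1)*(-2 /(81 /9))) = -8 /27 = -0.30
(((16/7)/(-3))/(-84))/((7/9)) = 4/343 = 0.01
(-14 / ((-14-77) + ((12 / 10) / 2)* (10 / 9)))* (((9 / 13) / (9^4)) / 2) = 0.00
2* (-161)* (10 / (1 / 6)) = -19320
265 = 265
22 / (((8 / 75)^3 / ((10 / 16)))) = 23203125 / 2048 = 11329.65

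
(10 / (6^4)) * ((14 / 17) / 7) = 0.00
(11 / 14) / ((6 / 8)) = 22 / 21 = 1.05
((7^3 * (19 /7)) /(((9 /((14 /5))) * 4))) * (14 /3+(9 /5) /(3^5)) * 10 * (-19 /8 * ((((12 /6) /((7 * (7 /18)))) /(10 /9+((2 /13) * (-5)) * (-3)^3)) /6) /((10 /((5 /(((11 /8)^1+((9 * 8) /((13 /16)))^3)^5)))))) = -8488251230056960273028936 /61577766162855102790403727308254645679931258208983975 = -0.00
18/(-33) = -6/11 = -0.55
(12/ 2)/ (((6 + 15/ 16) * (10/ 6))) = 96/ 185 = 0.52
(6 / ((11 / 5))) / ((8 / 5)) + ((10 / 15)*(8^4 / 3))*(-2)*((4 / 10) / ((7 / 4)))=-5743543 / 13860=-414.40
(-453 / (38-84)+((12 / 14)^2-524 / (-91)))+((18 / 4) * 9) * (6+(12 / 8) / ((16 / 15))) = 296577391 / 937664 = 316.29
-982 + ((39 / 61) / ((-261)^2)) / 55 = -74810709257 / 76181985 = -982.00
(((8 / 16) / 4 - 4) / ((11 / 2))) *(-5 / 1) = 155 / 44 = 3.52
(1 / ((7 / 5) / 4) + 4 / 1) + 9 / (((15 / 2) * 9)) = 734 / 105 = 6.99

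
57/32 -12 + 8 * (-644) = -165191/32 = -5162.22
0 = 0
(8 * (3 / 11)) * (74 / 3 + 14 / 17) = 55.61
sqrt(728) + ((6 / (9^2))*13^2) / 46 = 169 / 621 + 2*sqrt(182) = 27.25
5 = 5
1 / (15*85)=1 / 1275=0.00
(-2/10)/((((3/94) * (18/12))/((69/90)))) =-3.20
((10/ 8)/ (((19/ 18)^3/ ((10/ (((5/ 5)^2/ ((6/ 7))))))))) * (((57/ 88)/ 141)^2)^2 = 1038825/ 256053179723264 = 0.00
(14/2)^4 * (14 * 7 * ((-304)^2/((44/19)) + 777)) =9572842441.27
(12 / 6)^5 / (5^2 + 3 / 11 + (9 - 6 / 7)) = 0.96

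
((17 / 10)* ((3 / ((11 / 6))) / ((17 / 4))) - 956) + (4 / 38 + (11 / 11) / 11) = -998131 / 1045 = -955.15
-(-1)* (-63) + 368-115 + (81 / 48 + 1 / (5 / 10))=3099 / 16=193.69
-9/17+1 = 8/17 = 0.47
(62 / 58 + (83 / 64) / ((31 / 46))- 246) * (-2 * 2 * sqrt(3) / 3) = 561.20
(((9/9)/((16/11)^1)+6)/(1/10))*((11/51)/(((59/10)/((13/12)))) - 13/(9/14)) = -64980565/48144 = -1349.71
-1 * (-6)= 6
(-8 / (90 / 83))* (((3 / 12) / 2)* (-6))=83 / 15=5.53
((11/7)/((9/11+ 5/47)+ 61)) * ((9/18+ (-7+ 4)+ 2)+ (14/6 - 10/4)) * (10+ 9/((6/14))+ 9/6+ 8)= -0.69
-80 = -80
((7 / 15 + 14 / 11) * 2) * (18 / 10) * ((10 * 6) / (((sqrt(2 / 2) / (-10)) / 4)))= -15028.36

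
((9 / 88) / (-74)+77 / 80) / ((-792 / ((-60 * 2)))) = 15647 / 107448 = 0.15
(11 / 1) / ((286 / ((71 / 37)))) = 71 / 962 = 0.07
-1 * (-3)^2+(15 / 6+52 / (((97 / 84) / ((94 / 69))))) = 244725 / 4462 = 54.85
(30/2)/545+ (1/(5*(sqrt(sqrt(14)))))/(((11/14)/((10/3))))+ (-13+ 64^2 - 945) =2*14^(3/4)/33+ 342045/109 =3138.47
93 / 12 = 31 / 4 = 7.75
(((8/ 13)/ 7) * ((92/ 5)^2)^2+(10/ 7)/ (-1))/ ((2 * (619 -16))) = 40930937/ 4899375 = 8.35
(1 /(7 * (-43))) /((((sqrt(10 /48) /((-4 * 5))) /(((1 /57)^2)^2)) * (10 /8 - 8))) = -32 * sqrt(30) /85788620127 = -0.00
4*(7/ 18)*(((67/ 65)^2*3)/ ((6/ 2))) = 62846/ 38025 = 1.65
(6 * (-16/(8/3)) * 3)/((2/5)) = -270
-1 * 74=-74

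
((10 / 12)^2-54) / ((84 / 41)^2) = -3225839 / 254016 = -12.70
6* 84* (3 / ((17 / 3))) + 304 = 9704 / 17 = 570.82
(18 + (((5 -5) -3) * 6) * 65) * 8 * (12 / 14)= -7899.43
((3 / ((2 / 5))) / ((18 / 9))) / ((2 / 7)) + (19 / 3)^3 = 57707 / 216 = 267.16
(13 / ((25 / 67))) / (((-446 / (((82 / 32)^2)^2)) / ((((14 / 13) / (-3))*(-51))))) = -22529792453 / 365363200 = -61.66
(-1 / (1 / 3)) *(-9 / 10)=2.70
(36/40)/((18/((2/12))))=1/120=0.01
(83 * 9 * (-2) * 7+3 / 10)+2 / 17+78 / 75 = -8888061 / 850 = -10456.54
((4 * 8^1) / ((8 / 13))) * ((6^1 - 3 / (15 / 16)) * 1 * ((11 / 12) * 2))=4004 / 15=266.93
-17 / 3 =-5.67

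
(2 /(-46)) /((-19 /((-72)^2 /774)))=288 /18791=0.02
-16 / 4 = -4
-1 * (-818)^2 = -669124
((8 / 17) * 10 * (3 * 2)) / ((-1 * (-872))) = 60 / 1853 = 0.03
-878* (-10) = 8780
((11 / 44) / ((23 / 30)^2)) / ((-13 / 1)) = -225 / 6877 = -0.03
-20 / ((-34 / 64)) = 640 / 17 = 37.65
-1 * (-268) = 268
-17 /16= -1.06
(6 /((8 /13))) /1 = 39 /4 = 9.75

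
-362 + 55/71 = -25647/71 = -361.23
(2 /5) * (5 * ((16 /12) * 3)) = 8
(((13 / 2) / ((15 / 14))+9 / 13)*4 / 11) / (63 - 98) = -5272 / 75075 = -0.07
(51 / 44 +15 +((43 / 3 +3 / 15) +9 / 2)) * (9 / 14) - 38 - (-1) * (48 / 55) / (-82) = -1943063 / 126280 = -15.39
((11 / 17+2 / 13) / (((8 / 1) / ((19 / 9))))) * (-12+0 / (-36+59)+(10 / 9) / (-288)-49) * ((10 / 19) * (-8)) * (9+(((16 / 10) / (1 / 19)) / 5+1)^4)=255262889506763 / 1864687500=136893.12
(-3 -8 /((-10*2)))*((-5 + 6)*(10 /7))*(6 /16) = -39 /28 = -1.39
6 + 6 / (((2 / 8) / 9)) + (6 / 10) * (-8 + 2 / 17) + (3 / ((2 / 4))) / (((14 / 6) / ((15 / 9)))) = 221.56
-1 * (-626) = 626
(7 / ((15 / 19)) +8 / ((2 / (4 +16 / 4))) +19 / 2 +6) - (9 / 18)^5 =27041 / 480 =56.34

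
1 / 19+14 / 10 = 138 / 95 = 1.45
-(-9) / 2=9 / 2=4.50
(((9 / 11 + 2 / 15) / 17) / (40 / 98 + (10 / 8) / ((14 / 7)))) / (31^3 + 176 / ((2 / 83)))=61544 / 42140847375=0.00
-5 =-5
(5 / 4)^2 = 25 / 16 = 1.56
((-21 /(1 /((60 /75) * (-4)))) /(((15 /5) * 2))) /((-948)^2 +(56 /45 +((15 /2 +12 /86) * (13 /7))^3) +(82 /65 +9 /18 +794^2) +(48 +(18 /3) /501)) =238715068318272 /32653810249158757991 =0.00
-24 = -24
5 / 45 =0.11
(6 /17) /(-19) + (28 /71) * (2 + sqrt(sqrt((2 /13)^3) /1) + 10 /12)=28 * 13^(1 /4) * 2^(3 /4) /923 + 75596 /68799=1.20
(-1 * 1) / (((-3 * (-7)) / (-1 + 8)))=-1 / 3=-0.33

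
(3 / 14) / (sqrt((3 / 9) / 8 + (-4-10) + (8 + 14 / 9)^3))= 0.01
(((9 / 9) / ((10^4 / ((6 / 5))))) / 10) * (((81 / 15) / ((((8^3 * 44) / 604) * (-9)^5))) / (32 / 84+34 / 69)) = -24311 / 721923840000000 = -0.00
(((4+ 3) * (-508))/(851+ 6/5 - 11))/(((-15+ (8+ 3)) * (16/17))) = 75565/67296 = 1.12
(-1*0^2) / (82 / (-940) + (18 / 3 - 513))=0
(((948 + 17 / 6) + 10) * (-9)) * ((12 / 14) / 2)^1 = -3706.07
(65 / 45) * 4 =52 / 9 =5.78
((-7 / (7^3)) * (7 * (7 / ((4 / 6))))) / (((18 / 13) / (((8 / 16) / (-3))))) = 0.18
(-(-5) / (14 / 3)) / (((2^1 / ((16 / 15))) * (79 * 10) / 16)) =32 / 2765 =0.01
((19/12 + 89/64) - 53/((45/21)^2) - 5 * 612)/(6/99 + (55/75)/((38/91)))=-9235163047/5467680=-1689.05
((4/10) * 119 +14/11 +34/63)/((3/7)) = 171214/1485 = 115.30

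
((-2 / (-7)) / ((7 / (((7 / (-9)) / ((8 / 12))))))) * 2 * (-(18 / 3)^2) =24 / 7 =3.43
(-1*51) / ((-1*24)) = 17 / 8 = 2.12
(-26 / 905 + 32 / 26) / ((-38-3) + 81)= 7071 / 235300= 0.03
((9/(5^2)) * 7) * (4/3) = 84/25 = 3.36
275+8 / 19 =5233 / 19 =275.42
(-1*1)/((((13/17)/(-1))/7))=119/13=9.15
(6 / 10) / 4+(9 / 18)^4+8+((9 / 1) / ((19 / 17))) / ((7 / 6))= 160821 / 10640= 15.11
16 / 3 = 5.33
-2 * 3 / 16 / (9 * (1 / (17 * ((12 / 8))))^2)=-867 / 32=-27.09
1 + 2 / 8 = 5 / 4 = 1.25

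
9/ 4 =2.25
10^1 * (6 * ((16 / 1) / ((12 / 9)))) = 720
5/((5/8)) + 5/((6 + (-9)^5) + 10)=472259/59033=8.00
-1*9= -9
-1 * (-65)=65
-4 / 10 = -2 / 5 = -0.40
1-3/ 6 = 1/ 2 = 0.50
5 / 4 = 1.25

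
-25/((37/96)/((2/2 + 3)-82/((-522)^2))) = -217970800/840159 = -259.44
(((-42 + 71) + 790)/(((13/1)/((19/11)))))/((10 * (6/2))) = 399/110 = 3.63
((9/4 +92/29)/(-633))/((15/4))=-629/275355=-0.00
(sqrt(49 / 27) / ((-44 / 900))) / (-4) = 6.89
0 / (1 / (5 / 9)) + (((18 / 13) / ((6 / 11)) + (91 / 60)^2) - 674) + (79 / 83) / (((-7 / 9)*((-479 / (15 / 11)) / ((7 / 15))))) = -13695625740469 / 20466903600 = -669.16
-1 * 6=-6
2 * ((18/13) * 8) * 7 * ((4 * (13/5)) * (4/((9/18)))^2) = 516096/5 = 103219.20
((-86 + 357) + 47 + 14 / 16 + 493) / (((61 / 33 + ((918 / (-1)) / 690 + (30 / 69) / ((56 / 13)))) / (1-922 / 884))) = -3278253825 / 58143332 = -56.38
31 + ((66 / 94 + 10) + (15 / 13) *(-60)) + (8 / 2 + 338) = 192142 / 611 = 314.47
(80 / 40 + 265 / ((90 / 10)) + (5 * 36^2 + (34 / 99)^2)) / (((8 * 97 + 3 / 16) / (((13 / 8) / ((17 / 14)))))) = 23230415572 / 2069216523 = 11.23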